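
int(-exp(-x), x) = exp(-x) + C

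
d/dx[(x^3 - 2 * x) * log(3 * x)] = 3*x^2*log(x) + x^2 + 3*x^2*log(3) - 2*log(x) - 2*log(3) - 2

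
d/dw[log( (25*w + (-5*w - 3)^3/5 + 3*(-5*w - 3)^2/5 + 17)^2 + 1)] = (3750*w^5 + 7500*w^4 + 400*w^3 - 5430*w^2 - 1528*w + 544)/(625*w^6 + 1500*w^5 + 100*w^4 - 1810*w^3 - 764*w^2 + 544*w + 290)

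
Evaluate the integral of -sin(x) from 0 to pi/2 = -1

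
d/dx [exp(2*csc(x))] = -2*exp(2*csc(x))*cot(x)*csc(x)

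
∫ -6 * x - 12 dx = -3*x^2 - 12*x + C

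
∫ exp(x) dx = exp(x) + C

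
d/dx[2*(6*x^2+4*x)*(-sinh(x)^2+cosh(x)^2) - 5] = 24*x + 8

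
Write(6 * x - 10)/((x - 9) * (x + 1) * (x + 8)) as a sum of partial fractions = -58/(119*(x + 8)) + 8/(35*(x + 1)) + 22/(85*(x - 9))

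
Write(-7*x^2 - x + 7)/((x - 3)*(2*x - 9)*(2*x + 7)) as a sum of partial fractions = -301/(416*(2*x + 7)) - 557/(96*(2*x - 9)) + 59/(39*(x - 3))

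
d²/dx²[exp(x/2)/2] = exp(x/2)/8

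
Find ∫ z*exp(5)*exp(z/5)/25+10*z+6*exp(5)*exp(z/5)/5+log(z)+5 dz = 5*z^2 + z*log(z) + 4*z + (z + 25)*exp(z/5 + 5)/5 + C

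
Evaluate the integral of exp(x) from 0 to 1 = -1 + E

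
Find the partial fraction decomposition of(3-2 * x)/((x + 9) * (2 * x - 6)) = -7/(8*(x + 9)) - 1/(8*(x - 3))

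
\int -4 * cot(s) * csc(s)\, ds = 4*csc(s) + C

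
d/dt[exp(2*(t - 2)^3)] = 6*t^2*exp(2*t^3 - 12*t^2 + 24*t - 16) - 24*t*exp(2*t^3 - 12*t^2 + 24*t - 16) + 24*exp(2*t^3 - 12*t^2 + 24*t - 16)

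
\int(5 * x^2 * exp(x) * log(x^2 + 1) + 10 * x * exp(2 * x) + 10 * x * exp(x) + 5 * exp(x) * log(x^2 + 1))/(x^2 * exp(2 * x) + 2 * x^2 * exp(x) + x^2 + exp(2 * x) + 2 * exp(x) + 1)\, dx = (5*exp(x)*log(x^2 + 1) + 7*exp(x) + 7)/(exp(x) + 1) + C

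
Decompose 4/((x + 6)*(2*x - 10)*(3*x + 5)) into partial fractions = -9/(130*(3*x + 5)) + 2/(143*(x + 6)) + 1/(110*(x - 5))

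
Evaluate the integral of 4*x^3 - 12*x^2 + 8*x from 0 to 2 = 0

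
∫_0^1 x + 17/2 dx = 9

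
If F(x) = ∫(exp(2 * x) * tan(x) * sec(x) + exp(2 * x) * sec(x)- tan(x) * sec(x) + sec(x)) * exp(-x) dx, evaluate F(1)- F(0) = (E - exp(-1))*sec(1)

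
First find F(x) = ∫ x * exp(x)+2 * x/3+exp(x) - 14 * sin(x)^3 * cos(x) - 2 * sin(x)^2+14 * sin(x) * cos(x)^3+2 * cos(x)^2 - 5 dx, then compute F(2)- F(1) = -4 - E - sin(2) + sin(4) + 7*cos(4)/8 - 7*cos(8)/8 + 2*exp(2)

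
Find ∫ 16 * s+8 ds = 8*s^2 + 8*s + C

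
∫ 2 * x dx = x^2 + C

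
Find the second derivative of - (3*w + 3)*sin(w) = 3*w*sin(w) + 3*sin(w) - 6*cos(w)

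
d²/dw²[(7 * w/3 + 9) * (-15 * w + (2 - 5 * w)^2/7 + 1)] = 50*w - 400/21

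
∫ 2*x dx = x^2 + C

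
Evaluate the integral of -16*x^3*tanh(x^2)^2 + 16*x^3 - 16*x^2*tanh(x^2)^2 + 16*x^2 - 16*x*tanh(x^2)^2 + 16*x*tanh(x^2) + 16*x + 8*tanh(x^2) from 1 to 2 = -24*tanh(1) + 56*tanh(4)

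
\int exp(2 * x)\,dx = exp(2*x)/2 + C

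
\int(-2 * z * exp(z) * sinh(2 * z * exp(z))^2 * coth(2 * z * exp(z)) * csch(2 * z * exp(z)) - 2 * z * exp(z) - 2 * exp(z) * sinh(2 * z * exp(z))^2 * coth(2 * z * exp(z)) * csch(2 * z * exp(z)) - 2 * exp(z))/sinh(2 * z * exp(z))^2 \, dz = 1/tanh(z*exp(z)) + C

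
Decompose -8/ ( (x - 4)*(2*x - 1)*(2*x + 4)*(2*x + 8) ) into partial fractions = 16/(315*(2*x - 1)) + 1/(72*(x + 4)) - 1/(30*(x + 2)) - 1/(168*(x - 4))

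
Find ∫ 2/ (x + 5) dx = 2*log(x + 5) + C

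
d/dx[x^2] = 2*x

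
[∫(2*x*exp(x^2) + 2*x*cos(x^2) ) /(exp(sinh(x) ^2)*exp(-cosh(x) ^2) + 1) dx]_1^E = -E*(sin(1) + E)/(1 + E) + E*(sin(exp(2)) + exp(exp(2)))/(1 + E)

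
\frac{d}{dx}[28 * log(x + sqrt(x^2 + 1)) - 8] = (28*x + 28*sqrt(x^2 + 1))/(x^2 + x*sqrt(x^2 + 1) + 1)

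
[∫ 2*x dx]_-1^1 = 0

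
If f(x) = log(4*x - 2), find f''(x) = -4/(4*x^2 - 4*x + 1)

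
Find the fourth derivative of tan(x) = 24*tan(x)^5 + 40*tan(x)^3 + 16*tan(x)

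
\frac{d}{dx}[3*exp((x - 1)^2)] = 6*x*exp(x^2 - 2*x + 1) - 6*exp(x^2 - 2*x + 1)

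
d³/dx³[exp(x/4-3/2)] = exp(x/4 - 3/2)/64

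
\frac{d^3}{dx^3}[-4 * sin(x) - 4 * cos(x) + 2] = -4*sin(x) + 4*cos(x)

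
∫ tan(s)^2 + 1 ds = tan(s) + C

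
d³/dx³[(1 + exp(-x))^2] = (-2*exp(x) - 8)*exp(-2*x)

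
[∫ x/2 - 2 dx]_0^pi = -4 + (-2 + pi/2)^2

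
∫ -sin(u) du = cos(u) + C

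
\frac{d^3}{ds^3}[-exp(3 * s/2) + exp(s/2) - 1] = -27*exp(3*s/2)/8 + exp(s/2)/8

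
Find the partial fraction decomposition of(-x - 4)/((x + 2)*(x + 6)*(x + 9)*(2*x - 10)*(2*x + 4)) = 5/(8232*(x + 9)) - 1/(1056*(x + 6)) + 1/(1568*(x + 2)) + 1/(392*(x + 2)^2) - 9/(30184*(x - 5))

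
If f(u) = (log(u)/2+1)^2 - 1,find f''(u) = (-log(u) - 1)/(2*u^2)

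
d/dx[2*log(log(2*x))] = 2/(x*log(x) + x*log(2))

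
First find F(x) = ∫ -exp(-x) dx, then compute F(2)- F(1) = -exp(-1) + exp(-2)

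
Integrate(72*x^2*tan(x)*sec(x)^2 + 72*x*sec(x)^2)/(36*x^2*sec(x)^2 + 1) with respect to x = log(36*x^2*sec(x)^2 + 1) + C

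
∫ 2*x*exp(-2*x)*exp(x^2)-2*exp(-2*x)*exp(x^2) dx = exp(x*(x - 2)) + C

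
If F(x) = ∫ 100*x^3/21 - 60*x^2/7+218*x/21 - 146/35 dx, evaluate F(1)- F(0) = -68/105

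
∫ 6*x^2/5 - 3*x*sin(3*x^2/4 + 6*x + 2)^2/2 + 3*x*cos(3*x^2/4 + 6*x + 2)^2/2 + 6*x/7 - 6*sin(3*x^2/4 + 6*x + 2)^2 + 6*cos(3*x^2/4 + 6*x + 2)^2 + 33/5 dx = 2*x^3/5 + 3*x^2/7 + 33*x/5 + sin(3*x^2/2 + 12*x + 4)/2 + C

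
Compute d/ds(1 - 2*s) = -2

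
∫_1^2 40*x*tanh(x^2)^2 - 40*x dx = -20*tanh(4) + 20*tanh(1)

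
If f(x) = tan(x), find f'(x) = cos(x)^(-2)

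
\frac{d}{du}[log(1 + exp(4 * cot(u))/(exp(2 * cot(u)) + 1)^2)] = -4*exp(4/tan(u))/((2*exp(6*cot(u)) + 4*exp(4*cot(u)) + 3*exp(2*cot(u)) + 1)*sin(u)^2)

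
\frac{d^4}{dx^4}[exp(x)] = exp(x)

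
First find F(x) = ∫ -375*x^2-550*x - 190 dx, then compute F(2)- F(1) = -1890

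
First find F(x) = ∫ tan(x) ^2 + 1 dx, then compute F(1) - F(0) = tan(1)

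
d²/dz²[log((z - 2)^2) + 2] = -2/(z^2 - 4*z + 4)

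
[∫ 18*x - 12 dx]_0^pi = -4 + (2 - 3*pi)^2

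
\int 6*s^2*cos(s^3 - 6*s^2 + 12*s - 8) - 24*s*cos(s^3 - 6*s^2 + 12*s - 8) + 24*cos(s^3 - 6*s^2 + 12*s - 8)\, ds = 2*sin((s - 2)^3) + C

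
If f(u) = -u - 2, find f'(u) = -1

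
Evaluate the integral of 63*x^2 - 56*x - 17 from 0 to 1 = -24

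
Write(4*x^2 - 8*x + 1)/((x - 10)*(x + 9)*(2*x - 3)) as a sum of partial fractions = 8/(357*(2*x - 3)) + 397/(399*(x + 9)) + 321/(323*(x - 10))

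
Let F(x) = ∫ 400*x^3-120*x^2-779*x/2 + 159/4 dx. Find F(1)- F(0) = -95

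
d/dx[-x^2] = -2*x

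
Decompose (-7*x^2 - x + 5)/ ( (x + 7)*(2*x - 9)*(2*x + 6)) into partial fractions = -113/(138*(2*x - 9)) - 331/(184*(x + 7)) + 11/(24*(x + 3))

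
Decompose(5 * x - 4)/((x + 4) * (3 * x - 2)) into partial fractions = -1/(7*(3*x - 2)) + 12/(7*(x + 4))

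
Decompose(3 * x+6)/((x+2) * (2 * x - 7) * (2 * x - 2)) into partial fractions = 3/(5*(2*x - 7)) - 3/(10*(x - 1))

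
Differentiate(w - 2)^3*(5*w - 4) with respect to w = 20*w^3 - 102*w^2 + 168*w - 88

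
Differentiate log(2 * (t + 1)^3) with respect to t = 3/(t + 1)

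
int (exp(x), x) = exp(x) + C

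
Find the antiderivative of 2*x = x^2 + C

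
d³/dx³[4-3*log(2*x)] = -6/x^3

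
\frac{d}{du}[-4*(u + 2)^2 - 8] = -8*u - 16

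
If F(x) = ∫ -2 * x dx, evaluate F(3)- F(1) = -8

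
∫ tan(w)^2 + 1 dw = tan(w) + C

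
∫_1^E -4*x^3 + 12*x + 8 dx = -16 + (1 + E)^3*(3 - E)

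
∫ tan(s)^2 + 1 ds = tan(s) + C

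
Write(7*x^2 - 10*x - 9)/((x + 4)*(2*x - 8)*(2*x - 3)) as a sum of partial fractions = 3/(10*(2*x - 3)) + 13/(16*(x + 4)) + 63/(80*(x - 4))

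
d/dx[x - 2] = 1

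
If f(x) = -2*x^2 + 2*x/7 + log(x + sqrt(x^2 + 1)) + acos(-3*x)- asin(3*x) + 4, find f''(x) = (-16*x^6 - 16*x^5*sqrt(x^2 + 1) - 40*x^4 - 32*x^3*sqrt(x^2 + 1) - 27*x^2 - 13*x*sqrt(x^2 + 1) - 4)/(4*x^6 + 4*x^5*sqrt(x^2 + 1) + 9*x^4 + 7*x^3*sqrt(x^2 + 1) + 6*x^2 + 3*x*sqrt(x^2 + 1) + 1)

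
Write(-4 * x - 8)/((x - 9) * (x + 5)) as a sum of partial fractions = -6/(7*(x + 5)) - 22/(7*(x - 9))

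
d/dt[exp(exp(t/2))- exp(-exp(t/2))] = (exp(t/2) + exp(t/2 + 2*exp(t/2)))*exp(-exp(t/2))/2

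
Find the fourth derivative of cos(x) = cos(x)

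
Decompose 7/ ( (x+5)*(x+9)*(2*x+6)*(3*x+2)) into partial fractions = 27/(650*(3*x + 2)) - 7/(1200*(x + 9)) + 7/(208*(x + 5)) - 1/(24*(x + 3))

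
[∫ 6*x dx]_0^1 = 3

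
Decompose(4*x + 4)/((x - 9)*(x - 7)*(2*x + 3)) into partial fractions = -8/(357*(2*x + 3)) - 16/(17*(x - 7)) + 20/(21*(x - 9))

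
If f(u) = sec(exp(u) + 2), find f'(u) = exp(u)*tan(exp(u) + 2)*sec(exp(u) + 2)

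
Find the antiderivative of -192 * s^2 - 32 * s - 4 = -64*s^3 - 16*s^2 - 4*s + C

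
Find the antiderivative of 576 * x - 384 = 288*x^2 - 384*x + C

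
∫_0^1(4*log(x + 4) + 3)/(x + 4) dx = -6*log(2) - 8*log(2)^2 + 3*log(5) + 2*log(5)^2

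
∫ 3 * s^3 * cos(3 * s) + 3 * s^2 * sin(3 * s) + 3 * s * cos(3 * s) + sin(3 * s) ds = s*(s^2 + 1)*sin(3*s) + C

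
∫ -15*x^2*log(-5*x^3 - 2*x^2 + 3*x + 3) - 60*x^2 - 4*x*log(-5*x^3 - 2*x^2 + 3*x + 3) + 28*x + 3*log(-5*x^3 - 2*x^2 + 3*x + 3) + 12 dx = -(3*x - 5)*(5*x^2 + 3*x + 2) - (5*x^3 + 2*x^2 - 3*x - 3)*log(-5*x^3 - 2*x^2 + 3*x + 3) + C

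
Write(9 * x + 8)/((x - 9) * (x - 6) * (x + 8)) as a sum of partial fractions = -32/(119*(x + 8)) - 31/(21*(x - 6)) + 89/(51*(x - 9))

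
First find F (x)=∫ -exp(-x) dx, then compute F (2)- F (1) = -exp(-1) + exp(-2)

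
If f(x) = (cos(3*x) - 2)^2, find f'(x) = 12*sin(3*x) - 3*sin(6*x)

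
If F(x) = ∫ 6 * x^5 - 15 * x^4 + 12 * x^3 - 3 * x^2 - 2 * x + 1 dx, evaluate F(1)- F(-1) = -6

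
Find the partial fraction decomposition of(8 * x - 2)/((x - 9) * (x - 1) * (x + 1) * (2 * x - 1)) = 16/(51*(2*x - 1)) + 1/(6*(x + 1)) - 3/(8*(x - 1)) + 7/(136*(x - 9))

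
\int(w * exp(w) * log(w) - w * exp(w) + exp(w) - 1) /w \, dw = (exp(w) - 1)*(log(w) - 1) + C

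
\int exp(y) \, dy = exp(y) + C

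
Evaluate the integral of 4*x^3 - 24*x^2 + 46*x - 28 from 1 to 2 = 0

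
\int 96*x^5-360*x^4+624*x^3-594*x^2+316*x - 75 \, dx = 16*x^6 - 72*x^5 + 156*x^4 - 198*x^3 + 158*x^2 - 75*x + C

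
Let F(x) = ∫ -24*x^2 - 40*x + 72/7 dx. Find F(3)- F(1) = -2432/7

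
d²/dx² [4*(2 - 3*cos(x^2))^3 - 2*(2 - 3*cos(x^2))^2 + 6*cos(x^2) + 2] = 780*x^2*cos(x^2) - 1584*x^2*cos(2*x^2) + 972*x^2*cos(3*x^2) + 390*sin(x^2) - 396*sin(2*x^2) + 162*sin(3*x^2)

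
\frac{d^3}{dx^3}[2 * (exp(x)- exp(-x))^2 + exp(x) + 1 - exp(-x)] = (16*exp(4*x) + exp(3*x) + exp(x) - 16)*exp(-2*x)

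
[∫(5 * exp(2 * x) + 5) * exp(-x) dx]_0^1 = -5*exp(-1) + 5*E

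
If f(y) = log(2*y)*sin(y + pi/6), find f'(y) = (y*log(y)*cos(y + pi/6) + y*log(2)*cos(y + pi/6) + sin(y + pi/6))/y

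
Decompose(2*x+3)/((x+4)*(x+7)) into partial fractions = 11/(3*(x + 7)) - 5/(3*(x + 4))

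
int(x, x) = x^2/2 + C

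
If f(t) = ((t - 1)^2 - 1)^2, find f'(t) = 4*t^3 - 12*t^2 + 8*t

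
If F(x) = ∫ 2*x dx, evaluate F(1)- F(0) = 1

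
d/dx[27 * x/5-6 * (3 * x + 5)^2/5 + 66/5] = -108*x/5 - 153/5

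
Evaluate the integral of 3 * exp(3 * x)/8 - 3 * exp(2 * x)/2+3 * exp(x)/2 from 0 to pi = 1/8 + (-1 + exp(pi)/2)^3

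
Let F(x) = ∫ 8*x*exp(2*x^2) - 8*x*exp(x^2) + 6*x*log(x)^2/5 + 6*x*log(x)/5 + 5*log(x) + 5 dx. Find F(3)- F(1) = -4*exp(9) - 2*exp(2) + 27*log(3)^2/5 + 4*E + 15*log(3) + 2*exp(18)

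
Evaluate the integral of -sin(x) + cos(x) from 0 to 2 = -1 + cos(2) + sin(2)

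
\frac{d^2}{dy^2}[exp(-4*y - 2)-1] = 16*exp(-4*y - 2)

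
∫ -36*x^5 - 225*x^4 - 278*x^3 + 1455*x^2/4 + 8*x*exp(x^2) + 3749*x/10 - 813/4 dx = -6*x^6 - 45*x^5 - 139*x^4/2 + 485*x^3/4 + 3749*x^2/20 - 813*x/4 + 4*exp(x^2) + C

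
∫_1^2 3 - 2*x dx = 0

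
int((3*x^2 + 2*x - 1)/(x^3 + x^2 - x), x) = log(x*(x^2 + x - 1)) + C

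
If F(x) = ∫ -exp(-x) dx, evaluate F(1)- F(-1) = -E + exp(-1)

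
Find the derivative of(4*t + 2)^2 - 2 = 32*t + 16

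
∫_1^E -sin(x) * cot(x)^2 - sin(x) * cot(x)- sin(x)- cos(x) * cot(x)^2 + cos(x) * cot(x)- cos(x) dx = -(cos(1) + sin(1))*cot(1) + (cos(E) + sin(E))*cot(E)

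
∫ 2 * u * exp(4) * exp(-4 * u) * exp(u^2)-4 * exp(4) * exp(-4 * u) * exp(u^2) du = exp((u - 2)^2) + C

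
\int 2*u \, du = u^2 + C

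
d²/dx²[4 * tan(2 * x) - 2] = 32*sin(2*x)/cos(2*x)^3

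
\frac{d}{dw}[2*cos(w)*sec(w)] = 0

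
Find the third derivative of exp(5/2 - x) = -exp(5/2 - x)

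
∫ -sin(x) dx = cos(x) + C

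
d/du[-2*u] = -2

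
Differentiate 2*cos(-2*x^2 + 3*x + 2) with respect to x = 2*(4*x - 3)*sin(-2*x^2 + 3*x + 2)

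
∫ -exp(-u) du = exp(-u) + C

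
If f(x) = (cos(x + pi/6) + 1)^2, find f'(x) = -2*sin(x + pi/6) - sin(2*x + pi/3)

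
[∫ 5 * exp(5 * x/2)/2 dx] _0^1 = -1 + exp(5/2)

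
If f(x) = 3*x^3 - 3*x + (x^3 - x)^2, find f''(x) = 30*x^4 - 24*x^2 + 18*x + 2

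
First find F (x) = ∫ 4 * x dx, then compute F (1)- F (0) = 2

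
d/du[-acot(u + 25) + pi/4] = 1/(u^2 + 50*u + 626)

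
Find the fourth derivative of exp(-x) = exp(-x)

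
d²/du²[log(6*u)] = -1/u^2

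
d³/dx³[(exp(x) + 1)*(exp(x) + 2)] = 8*exp(2*x) + 3*exp(x)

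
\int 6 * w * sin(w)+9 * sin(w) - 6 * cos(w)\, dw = (-6*w - 9)*cos(w) + C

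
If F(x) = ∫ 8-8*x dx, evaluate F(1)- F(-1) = 16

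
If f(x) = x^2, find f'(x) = 2*x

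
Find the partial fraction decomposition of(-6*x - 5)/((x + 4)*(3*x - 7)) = -3/(3*x - 7) - 1/(x + 4)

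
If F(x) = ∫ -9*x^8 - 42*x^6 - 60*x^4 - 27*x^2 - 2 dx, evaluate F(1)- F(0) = -30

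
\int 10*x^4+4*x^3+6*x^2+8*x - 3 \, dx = 2*x^5 + x^4 + 2*x^3 + 4*x^2 - 3*x + C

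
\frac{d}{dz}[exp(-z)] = -exp(-z)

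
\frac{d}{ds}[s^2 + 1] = 2*s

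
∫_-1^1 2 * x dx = 0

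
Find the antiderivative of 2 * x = x^2 + C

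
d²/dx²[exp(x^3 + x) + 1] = 9*x^4*exp(x^3 + x) + 6*x^2*exp(x^3 + x) + 6*x*exp(x^3 + x) + exp(x^3 + x)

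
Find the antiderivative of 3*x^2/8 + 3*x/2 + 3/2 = x^3/8 + 3*x^2/4 + 3*x/2 + C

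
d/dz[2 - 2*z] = -2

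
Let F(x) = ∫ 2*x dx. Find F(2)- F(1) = 3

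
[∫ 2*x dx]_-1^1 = 0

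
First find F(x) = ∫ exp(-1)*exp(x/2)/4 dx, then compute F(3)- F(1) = -exp(-1/2)/2 + exp(1/2)/2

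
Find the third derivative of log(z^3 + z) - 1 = (6*z^6 - 6*z^4 + 6*z^2 + 2)/(z^9 + 3*z^7 + 3*z^5 + z^3)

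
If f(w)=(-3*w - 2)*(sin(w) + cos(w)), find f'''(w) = -3*w*sin(w) + 3*w*cos(w) + 7*sin(w) + 11*cos(w)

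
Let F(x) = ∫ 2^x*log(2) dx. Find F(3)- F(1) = 6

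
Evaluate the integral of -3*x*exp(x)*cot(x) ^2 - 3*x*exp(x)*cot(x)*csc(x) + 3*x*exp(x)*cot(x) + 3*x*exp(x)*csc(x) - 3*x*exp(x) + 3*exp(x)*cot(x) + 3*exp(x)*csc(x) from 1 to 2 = -3*E*(cot(1) + csc(1)) + 6*(cot(2) + csc(2))*exp(2)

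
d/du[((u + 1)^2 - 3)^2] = 4*u^3 + 12*u^2 - 8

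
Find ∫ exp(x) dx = exp(x) + C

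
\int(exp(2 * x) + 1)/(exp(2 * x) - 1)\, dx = log(2*sinh(x)) + C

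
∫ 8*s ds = 4*s^2 + C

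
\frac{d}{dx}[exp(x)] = exp(x)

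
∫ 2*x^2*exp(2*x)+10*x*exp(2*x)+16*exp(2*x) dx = ((x + 2)^2 + 2)*exp(2*x) + C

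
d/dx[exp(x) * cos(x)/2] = sqrt(2)*exp(x)*cos(x + pi/4)/2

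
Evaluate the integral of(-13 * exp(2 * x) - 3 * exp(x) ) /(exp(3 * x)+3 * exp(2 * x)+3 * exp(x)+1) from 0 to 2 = -5*exp(4)/(1 + exp(2))^2 - 3*exp(2)/(1 + exp(2)) + 11/4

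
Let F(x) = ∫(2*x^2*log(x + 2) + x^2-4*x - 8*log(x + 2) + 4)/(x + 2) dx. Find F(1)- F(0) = -4*log(2) + log(3)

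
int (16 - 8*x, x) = -4*x^2 + 16*x + C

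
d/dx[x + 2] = 1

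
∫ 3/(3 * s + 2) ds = log(3*s + 2) + C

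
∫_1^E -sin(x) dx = cos(E) - cos(1)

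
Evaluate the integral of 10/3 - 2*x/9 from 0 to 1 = 29/9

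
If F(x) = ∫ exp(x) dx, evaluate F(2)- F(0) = -1 + exp(2)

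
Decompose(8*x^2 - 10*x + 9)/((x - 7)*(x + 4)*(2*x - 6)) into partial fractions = 177/(154*(x + 4)) - 51/(56*(x - 3)) + 331/(88*(x - 7))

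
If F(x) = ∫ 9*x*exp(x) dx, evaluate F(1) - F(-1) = 18*exp(-1)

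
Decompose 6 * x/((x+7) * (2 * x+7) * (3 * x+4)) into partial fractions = -72/(221*(3*x + 4)) + 12/(13*(2*x + 7)) - 6/(17*(x + 7))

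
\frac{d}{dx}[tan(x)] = cos(x)^(-2)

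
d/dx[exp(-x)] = -exp(-x)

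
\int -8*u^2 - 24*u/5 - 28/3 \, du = -8*u^3/3 - 12*u^2/5 - 28*u/3 + C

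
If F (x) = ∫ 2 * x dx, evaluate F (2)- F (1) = 3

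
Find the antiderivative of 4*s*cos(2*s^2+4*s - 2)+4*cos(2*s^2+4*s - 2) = sin(2*(s + 1)^2 - 4) + C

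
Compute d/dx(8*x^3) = 24*x^2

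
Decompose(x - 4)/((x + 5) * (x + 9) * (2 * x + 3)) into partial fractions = -22/(105*(2*x + 3)) - 13/(60*(x + 9)) + 9/(28*(x + 5))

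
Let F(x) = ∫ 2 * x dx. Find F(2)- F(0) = 4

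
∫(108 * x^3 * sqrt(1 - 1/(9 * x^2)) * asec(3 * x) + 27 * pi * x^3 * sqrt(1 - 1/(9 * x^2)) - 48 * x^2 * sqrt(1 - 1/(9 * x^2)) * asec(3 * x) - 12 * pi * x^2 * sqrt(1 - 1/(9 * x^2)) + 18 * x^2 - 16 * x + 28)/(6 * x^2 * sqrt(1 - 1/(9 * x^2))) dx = (4*asec(3*x) + pi)*(9*x^2 - 8*x + 14)/4 + C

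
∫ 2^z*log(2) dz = 2^z + C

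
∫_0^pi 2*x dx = pi^2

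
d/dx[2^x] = 2^x*log(2)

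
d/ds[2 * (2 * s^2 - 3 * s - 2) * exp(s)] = 4*s^2*exp(s) + 2*s*exp(s) - 10*exp(s)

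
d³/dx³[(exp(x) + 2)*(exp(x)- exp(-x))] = (8*exp(3*x) + 2*exp(2*x) + 2)*exp(-x)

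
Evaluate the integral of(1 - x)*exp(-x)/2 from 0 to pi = pi*exp(-pi)/2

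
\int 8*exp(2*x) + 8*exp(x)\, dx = 4*(exp(x) + 1)^2 + C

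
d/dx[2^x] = 2^x*log(2)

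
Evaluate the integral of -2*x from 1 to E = 1 - exp(2)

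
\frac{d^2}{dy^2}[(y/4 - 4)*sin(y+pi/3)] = -y*sin(y + pi/3)/4 + 4*sin(y + pi/3) + cos(y + pi/3)/2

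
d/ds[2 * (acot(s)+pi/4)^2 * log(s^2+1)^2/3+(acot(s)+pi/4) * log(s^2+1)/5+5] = (80*s*log(s^2 + 1)*acot(s)^2 + 40*pi*s*log(s^2 + 1)*acot(s) + 5*pi^2*s*log(s^2 + 1) + 12*s*acot(s) + 3*pi*s - 40*log(s^2 + 1)^2*acot(s) - 10*pi*log(s^2 + 1)^2 - 6*log(s^2 + 1))/(30*s^2 + 30)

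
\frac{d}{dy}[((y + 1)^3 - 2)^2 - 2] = 6*y^5 + 30*y^4 + 60*y^3 + 48*y^2 + 6*y - 6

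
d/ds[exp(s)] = exp(s)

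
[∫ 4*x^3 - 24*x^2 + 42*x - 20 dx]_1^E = -3*(-2 + E)^2 + (-2 + E)^4 + 2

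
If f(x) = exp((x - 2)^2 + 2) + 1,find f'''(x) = 8*x^3*exp(x^2 - 4*x + 6) - 48*x^2*exp(x^2 - 4*x + 6) + 108*x*exp(x^2 - 4*x + 6) - 88*exp(x^2 - 4*x + 6)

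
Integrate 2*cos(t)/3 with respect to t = 2*sin(t)/3 + C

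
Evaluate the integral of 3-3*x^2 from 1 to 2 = -4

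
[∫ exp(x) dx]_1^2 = -E + exp(2)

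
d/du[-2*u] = -2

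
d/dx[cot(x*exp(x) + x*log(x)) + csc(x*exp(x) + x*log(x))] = -(x*exp(x)*cos(x*(exp(x) + log(x))) + x*exp(x) + exp(x)*cos(x*(exp(x) + log(x))) + exp(x) + log(x)*cos(x*(exp(x) + log(x))) + log(x) + cos(x*(exp(x) + log(x))) + 1)/sin(x*(exp(x) + log(x)))^2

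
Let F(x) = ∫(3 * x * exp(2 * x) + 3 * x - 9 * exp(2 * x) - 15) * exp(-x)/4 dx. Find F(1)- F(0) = -9*E/4 + 9*exp(-1)/4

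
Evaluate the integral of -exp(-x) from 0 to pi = -1 + exp(-pi)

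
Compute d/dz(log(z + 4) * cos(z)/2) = (-z*log(z + 4)*sin(z) - 4*log(z + 4)*sin(z) + cos(z))/(2*z + 8)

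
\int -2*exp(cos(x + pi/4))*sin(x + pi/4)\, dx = 2*exp(cos(x + pi/4)) + C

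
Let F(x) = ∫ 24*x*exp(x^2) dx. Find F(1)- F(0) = -12 + 12*E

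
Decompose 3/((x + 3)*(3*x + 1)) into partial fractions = 9/(8*(3*x + 1)) - 3/(8*(x + 3))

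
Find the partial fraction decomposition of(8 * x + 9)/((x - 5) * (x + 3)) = 15/(8*(x + 3)) + 49/(8*(x - 5))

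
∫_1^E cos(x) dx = -sin(1) + sin(E)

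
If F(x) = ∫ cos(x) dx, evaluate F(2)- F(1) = -sin(1) + sin(2)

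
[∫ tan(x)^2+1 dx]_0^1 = tan(1)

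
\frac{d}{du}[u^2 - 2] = 2*u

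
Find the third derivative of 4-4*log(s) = -8/s^3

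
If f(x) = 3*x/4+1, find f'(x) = 3/4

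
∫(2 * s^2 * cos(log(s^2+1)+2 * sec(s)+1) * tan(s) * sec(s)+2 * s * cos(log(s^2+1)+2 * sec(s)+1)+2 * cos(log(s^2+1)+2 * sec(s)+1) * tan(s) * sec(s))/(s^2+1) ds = sin(log(s^2 + 1) + 2*sec(s) + 1) + C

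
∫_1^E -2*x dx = 1 - exp(2)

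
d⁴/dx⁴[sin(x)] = sin(x)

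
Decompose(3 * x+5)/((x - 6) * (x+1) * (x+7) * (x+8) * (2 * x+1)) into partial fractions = -56/(2535*(2*x + 1)) - 19/(1470*(x + 8)) + 8/(507*(x + 7)) + 1/(147*(x + 1)) + 23/(16562*(x - 6))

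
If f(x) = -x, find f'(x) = -1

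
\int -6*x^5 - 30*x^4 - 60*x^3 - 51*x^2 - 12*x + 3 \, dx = -x^6 - 6*x^5 - 15*x^4 - 17*x^3 - 6*x^2 + 3*x + C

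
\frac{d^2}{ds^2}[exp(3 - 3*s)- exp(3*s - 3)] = 9*exp(3 - 3*s) - 9*exp(3*s - 3)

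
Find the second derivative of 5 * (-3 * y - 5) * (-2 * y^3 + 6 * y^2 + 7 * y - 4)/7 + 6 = 360*y^2/7 - 240*y/7 - 510/7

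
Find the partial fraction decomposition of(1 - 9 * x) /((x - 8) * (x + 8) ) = -73/(16*(x + 8)) - 71/(16*(x - 8))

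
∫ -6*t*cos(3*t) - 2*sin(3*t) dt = -2*t*sin(3*t) + C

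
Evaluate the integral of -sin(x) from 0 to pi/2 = -1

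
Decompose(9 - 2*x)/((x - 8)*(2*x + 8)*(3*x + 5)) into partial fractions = -111/(406*(3*x + 5)) + 17/(168*(x + 4)) - 7/(696*(x - 8))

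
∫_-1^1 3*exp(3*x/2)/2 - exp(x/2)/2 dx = -exp(1/2) - exp(-3/2) + exp(-1/2) + exp(3/2)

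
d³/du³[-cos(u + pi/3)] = -sin(u + pi/3)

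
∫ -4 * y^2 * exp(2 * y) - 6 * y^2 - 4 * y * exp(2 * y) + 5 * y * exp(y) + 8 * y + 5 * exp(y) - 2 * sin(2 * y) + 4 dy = -2*y^3 - 2*y^2*exp(2*y) + 4*y^2 + 5*y*exp(y) + 4*y + cos(2*y) + C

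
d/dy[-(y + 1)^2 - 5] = -2*y - 2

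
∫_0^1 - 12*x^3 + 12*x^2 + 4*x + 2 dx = 5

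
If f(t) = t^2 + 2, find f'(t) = 2*t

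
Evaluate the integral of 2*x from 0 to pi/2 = pi^2/4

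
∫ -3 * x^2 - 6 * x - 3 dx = -x^3 - 3*x^2 - 3*x + C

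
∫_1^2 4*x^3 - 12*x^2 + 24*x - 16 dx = 7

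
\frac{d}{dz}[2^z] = 2^z*log(2)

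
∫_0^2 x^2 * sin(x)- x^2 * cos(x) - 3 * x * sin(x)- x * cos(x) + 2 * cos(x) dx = -1 - sin(2) - cos(2)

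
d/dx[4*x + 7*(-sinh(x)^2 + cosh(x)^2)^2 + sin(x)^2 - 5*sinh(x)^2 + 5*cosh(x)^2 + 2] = sin(2*x) + 4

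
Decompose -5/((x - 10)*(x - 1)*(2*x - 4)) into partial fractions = -5/(18*(x - 1)) + 5/(16*(x - 2)) - 5/(144*(x - 10))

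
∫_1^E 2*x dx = -1 + exp(2)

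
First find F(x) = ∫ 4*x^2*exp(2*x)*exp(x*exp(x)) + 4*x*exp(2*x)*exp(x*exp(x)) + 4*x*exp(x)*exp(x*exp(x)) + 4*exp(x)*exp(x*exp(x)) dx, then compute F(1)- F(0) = 4*exp(1 + E)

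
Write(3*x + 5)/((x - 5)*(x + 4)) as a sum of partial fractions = 7/(9*(x + 4)) + 20/(9*(x - 5))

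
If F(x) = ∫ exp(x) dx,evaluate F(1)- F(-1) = E - exp(-1)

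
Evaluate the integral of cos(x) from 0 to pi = 0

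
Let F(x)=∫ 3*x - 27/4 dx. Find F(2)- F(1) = -9/4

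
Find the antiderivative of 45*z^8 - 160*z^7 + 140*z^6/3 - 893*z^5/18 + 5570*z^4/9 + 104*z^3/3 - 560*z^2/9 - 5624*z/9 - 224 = 5*z^9 - 20*z^8 + 20*z^7/3 - 893*z^6/108 + 1114*z^5/9 + 26*z^4/3 - 560*z^3/27 - 2812*z^2/9 - 224*z + C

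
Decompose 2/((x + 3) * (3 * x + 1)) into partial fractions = 3/(4*(3*x + 1)) - 1/(4*(x + 3))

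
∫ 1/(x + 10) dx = log(x + 10) + C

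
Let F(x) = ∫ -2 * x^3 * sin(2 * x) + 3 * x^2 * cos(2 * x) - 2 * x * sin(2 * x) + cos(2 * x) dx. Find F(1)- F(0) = 2*cos(2)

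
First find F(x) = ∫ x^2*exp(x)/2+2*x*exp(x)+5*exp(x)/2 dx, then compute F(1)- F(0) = -3/2 + 3*E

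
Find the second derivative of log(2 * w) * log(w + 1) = (-w^2*log(w) - w^2*log(w + 1) - w^2*log(2) + 2*w^2 - 2*w*log(w + 1) + 2*w - log(w + 1))/(w^4 + 2*w^3 + w^2)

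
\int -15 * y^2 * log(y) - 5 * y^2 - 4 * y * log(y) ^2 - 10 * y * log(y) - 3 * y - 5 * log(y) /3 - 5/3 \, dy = y*(-15*y^2 - 6*y*log(y) - 9*y - 5)*log(y)/3 + C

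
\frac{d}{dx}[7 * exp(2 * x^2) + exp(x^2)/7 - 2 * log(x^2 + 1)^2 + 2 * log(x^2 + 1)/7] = (196*x^3*exp(2*x^2) + 2*x^3*exp(x^2) + 196*x*exp(2*x^2) + 2*x*exp(x^2) - 56*x*log(x^2 + 1) + 4*x)/(7*x^2 + 7)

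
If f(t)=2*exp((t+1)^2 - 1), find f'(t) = 4*t*exp(t^2 + 2*t) + 4*exp(t^2 + 2*t)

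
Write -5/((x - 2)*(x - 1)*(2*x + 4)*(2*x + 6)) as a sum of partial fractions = 1/(16*(x + 3)) - 5/(48*(x + 2)) + 5/(48*(x - 1)) - 1/(16*(x - 2))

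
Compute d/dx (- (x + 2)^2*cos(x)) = x^2*sin(x) + 4*x*sin(x) - 2*x*cos(x) + 4*sin(x) - 4*cos(x)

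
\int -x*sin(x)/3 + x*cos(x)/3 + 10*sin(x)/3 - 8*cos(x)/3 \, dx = sqrt(2)*(x - 9)*sin(x + pi/4)/3 + C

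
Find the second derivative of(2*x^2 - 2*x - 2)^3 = 240*x^4 - 480*x^3 + 240*x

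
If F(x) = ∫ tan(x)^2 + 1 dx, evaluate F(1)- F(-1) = 2*tan(1)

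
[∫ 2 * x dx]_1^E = -1 + exp(2)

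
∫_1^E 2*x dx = -1 + exp(2)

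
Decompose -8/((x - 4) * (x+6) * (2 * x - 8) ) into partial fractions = -1/(25*(x + 6)) + 1/(25*(x - 4)) - 2/(5*(x - 4)^2)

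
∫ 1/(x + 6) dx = log(x/2 + 3) + C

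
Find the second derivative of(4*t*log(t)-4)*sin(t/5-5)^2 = (8*t^2*log(t)*cos(2*t/5 - 10) + 40*t*log(t)*sin(2*t/5 - 10) + 40*t*sin(2*t/5 - 10) - 8*t*cos(2*t/5 - 10) - 50*cos(2*t/5 - 10) + 50)/(25*t)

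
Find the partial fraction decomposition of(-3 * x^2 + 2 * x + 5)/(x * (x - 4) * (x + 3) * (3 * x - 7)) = 9/(28*(3*x - 7)) + 1/(12*(x + 3)) - 1/(4*(x - 4)) + 5/(84*x)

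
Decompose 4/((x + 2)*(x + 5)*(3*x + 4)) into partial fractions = 18/(11*(3*x + 4)) + 4/(33*(x + 5)) - 2/(3*(x + 2))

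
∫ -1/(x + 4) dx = -log(x + 4) + C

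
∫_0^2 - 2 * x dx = -4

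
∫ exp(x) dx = exp(x) + C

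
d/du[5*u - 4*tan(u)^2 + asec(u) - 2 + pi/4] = (-8*u^2*sqrt(1 - 1/u^2)*sin(u)/cos(u)^3 + 5*u^2*sqrt(1 - 1/u^2) + 1)/(u^2*sqrt(1 - 1/u^2))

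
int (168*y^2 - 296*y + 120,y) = 56*y^3 - 148*y^2 + 120*y + C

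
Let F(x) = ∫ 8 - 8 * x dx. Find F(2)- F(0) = 0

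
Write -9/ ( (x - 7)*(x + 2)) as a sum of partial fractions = 1/(x + 2) - 1/(x - 7)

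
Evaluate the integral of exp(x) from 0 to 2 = -1 + exp(2)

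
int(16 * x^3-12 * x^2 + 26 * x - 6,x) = 4*x^4 - 4*x^3 + 13*x^2 - 6*x + C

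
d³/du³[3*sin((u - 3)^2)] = -24*u^3*cos(u^2 - 6*u + 9) + 216*u^2*cos(u^2 - 6*u + 9) - 36*u*sin(u^2 - 6*u + 9) - 648*u*cos(u^2 - 6*u + 9) + 108*sin(u^2 - 6*u + 9) + 648*cos(u^2 - 6*u + 9)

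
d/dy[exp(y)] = exp(y)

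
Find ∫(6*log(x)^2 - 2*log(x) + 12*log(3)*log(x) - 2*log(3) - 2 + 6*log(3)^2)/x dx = (2*log(3*x)^2 - log(3*x) - 2)*log(3*x) + C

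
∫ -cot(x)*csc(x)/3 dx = csc(x)/3 + C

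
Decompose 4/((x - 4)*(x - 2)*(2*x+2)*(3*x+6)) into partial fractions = -1/(36*(x + 2)) + 2/(45*(x + 1)) - 1/(36*(x - 2)) + 1/(90*(x - 4))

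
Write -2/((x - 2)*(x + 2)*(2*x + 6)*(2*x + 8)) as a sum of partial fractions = 1/(24*(x + 4)) - 1/(10*(x + 3)) + 1/(16*(x + 2)) - 1/(240*(x - 2))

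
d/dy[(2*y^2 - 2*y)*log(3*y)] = 4*y*log(y) + 2*y + 4*y*log(3) - 2*log(y) - 2*log(3) - 2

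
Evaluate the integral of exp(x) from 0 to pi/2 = -1 + exp(pi/2)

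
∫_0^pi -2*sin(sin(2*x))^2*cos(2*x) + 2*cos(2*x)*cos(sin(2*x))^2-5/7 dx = -5*pi/7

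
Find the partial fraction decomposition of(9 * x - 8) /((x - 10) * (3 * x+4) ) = 30/(17*(3*x + 4)) + 41/(17*(x - 10))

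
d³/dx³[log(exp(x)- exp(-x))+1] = (8*exp(4*x) + 8*exp(2*x))/(exp(6*x) - 3*exp(4*x) + 3*exp(2*x) - 1)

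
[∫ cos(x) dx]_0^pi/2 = 1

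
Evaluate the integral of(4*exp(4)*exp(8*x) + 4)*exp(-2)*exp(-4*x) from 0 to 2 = -exp(2) - exp(-10) + exp(-2) + exp(10)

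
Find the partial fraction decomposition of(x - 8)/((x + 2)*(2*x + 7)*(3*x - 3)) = -46/(81*(2*x + 7)) + 10/(27*(x + 2)) - 7/(81*(x - 1))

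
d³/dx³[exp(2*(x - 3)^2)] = 64*x^3*exp(2*x^2 - 12*x + 18) - 576*x^2*exp(2*x^2 - 12*x + 18) + 1776*x*exp(2*x^2 - 12*x + 18) - 1872*exp(2*x^2 - 12*x + 18)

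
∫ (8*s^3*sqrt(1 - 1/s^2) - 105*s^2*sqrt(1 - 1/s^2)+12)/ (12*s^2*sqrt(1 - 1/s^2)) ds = s^2/3 - 35*s/4 + asec(s) + C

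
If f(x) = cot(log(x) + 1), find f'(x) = -1/(x*sin(log(x) + 1)^2)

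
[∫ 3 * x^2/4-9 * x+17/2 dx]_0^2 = 1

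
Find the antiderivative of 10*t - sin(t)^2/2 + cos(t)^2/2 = 5*t^2 + sin(2*t)/4 + C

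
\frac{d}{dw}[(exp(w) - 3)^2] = 2*exp(2*w) - 6*exp(w)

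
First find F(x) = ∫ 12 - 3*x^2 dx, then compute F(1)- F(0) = 11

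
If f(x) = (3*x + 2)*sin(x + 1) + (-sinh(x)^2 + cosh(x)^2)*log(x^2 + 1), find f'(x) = (3*x^3*cos(x + 1) + 3*x^2*sin(x + 1) + 2*x^2*cos(x + 1) + 3*x*cos(x + 1) + 2*x + 3*sin(x + 1) + 2*cos(x + 1))/(x^2 + 1)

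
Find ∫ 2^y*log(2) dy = 2^y + C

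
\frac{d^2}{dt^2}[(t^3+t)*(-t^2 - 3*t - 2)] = -20*t^3 - 36*t^2 - 18*t - 6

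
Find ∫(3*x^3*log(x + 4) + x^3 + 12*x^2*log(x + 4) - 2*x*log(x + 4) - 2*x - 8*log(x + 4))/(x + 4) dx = x*(x^2 - 2)*log(x + 4) + C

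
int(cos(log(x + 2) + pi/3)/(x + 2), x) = sin(log(x + 2) + pi/3) + C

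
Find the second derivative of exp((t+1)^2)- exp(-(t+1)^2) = (4*t^2*exp(2*t^2 + 4*t + 2) - 4*t^2 + 8*t*exp(2*t^2 + 4*t + 2) - 8*t + 6*exp(2*t^2 + 4*t + 2) - 2)*exp(-t^2 - 2*t - 1)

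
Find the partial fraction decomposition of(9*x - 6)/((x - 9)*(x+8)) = 78/(17*(x + 8)) + 75/(17*(x - 9))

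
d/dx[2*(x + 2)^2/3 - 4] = 4*x/3 + 8/3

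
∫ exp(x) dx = exp(x) + C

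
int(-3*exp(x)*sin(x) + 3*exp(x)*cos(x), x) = 3*exp(x)*cos(x) + C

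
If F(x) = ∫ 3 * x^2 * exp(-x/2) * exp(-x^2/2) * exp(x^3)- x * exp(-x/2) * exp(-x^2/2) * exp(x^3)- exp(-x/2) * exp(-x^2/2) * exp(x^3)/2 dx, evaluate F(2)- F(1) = -1 + exp(5)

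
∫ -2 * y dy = -y^2 + C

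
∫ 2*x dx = x^2 + C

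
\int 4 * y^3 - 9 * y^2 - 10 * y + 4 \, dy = y^4 - 3*y^3 - 5*y^2 + 4*y + C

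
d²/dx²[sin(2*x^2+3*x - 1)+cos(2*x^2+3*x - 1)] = -16*sqrt(2)*x^2*sin(2*x^2 + 3*x - 1 + pi/4) - 24*sqrt(2)*x*sin(2*x^2 + 3*x - 1 + pi/4) - 13*sin(2*x^2 + 3*x - 1) - 5*cos(2*x^2 + 3*x - 1)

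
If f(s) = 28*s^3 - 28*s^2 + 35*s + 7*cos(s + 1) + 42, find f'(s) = 84*s^2 - 56*s - 7*sin(s + 1) + 35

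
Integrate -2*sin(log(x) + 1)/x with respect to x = 2*cos(log(x) + 1) + C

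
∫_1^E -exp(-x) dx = -exp(-1) + exp(-E)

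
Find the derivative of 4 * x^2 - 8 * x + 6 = 8*x - 8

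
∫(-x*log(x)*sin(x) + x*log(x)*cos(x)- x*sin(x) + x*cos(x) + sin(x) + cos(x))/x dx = sqrt(2)*(log(x) + 1)*sin(x + pi/4) + C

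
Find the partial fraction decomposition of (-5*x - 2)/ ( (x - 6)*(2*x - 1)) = 9/(11*(2*x - 1)) - 32/(11*(x - 6))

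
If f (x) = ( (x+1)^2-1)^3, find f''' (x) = 120*x^3 + 360*x^2 + 288*x + 48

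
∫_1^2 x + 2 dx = 7/2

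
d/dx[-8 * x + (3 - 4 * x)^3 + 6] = -192*x^2 + 288*x - 116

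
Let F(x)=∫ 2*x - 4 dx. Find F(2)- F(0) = -4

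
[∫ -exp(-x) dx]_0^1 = -1 + exp(-1)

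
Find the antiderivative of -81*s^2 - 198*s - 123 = -27*s^3 - 99*s^2 - 123*s + C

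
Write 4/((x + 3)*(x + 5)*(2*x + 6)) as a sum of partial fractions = 1/(2*(x + 5)) - 1/(2*(x + 3)) + (x + 3)^(-2)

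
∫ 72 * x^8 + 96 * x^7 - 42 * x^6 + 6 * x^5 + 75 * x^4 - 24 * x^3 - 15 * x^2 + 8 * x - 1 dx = 8*x^9 + 12*x^8 - 6*x^7 + x^6 + 15*x^5 - 6*x^4 - 5*x^3 + 4*x^2 - x + C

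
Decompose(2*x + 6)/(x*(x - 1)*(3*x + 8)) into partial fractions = 3/(44*(3*x + 8)) + 8/(11*(x - 1)) - 3/(4*x)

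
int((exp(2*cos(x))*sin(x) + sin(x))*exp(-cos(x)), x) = -2*sinh(cos(x)) + C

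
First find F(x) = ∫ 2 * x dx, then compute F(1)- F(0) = 1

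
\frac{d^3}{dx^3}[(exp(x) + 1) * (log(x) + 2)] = (x^3*exp(x)*log(x) + 2*x^3*exp(x) + 3*x^2*exp(x) - 3*x*exp(x) + 2*exp(x) + 2)/x^3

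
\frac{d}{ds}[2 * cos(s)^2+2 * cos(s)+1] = -2*(2*cos(s) + 1)*sin(s)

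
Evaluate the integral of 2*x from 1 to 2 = 3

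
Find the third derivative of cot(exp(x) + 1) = (-6*(-1 + sin(exp(x) + 1)^(-2))^2*exp(2*x) + 6*exp(2*x) - 8*exp(2*x)/sin(exp(x) + 1)^2 + 6*exp(x)*cos(exp(x) + 1)/sin(exp(x) + 1)^3 - 1/sin(exp(x) + 1)^2)*exp(x)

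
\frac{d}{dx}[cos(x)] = -sin(x)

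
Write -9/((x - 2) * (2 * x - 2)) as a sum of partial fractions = 9/(2*(x - 1)) - 9/(2*(x - 2))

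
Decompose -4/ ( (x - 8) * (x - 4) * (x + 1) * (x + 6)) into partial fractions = 1/(175*(x + 6)) - 4/(225*(x + 1)) + 1/(50*(x - 4)) - 1/(126*(x - 8))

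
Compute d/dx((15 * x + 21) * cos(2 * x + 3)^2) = -30*x*sin(4*x + 6) - 42*sin(4*x + 6) + 15*cos(2*x + 3)^2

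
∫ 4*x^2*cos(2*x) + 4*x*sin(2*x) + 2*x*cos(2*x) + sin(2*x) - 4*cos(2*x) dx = (2*x^2 + x - 2)*sin(2*x) + C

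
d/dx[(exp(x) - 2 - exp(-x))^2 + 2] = (2*exp(4*x) - 4*exp(3*x) - 4*exp(x) - 2)*exp(-2*x)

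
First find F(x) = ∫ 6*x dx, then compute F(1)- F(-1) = 0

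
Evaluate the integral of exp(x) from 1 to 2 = -E + exp(2)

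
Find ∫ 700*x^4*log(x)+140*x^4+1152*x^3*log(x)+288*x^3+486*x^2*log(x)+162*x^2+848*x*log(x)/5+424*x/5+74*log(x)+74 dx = 2*x*(35*x + 37)*(10*x^3 + 10*x^2 + x + 5)*log(x)/5 + C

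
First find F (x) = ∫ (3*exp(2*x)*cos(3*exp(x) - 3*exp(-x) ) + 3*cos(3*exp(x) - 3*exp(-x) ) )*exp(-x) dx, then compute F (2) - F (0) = -sin(-3*exp(2) + 3*exp(-2))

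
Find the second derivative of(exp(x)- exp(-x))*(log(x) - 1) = (x^2*exp(2*x)*log(x) - x^2*exp(2*x) - x^2*log(x) + x^2 + 2*x*exp(2*x) + 2*x - exp(2*x) + 1)*exp(-x)/x^2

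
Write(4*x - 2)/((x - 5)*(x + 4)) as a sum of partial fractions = 2/(x + 4) + 2/(x - 5)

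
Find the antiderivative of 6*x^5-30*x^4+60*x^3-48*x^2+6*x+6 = x^6 - 6*x^5 + 15*x^4 - 16*x^3 + 3*x^2 + 6*x + C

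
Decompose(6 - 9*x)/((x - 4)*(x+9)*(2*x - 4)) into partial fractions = 87/(286*(x + 9)) + 3/(11*(x - 2)) - 15/(26*(x - 4))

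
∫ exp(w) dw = exp(w) + C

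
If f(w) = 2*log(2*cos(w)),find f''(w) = -2/cos(w)^2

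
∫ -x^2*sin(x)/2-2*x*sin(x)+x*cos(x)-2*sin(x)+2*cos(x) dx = (x + 2)^2*cos(x)/2 + C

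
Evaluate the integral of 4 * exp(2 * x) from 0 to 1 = -2 + 2*exp(2)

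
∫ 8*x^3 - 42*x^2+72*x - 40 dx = 2*x^4 - 14*x^3 + 36*x^2 - 40*x + C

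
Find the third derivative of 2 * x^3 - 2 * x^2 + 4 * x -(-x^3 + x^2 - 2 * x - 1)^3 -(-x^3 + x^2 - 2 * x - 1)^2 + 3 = 504*x^6 - 1008*x^5 + 1890*x^4 - 1320*x^3 + 840*x^2 - 48*x + 18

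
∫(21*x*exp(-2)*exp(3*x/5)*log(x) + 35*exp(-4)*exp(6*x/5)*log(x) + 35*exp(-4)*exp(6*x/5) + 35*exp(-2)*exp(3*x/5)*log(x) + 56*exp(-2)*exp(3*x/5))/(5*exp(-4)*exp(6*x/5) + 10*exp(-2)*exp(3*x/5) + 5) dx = 7*(x*log(x) + 1)*exp(3*x/5)/(exp(3*x/5) + exp(2)) + C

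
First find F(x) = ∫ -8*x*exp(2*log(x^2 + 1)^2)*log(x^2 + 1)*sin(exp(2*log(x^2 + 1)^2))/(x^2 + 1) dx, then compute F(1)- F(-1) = 0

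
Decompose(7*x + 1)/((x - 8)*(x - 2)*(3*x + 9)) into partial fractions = -4/(33*(x + 3)) - 1/(6*(x - 2)) + 19/(66*(x - 8))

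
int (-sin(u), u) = cos(u) + C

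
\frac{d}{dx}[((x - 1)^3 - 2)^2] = 6*x^5 - 30*x^4 + 60*x^3 - 72*x^2 + 54*x - 18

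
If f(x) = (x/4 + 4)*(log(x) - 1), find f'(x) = (x*log(x) + 16)/(4*x)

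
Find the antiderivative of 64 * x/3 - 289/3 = 32*x^2/3 - 289*x/3 + C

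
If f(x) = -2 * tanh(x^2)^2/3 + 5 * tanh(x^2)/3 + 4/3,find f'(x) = -2*x*(4*sinh(x^2)/cosh(x^2) - 5)/(3*cosh(x^2)^2)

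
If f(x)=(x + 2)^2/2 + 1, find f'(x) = x + 2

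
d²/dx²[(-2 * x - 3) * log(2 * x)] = (3 - 2*x)/x^2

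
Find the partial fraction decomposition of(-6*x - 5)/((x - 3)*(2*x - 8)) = 23/(2*(x - 3)) - 29/(2*(x - 4))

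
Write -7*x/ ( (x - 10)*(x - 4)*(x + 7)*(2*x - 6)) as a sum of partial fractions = -49/(3740*(x + 7)) - 3/(20*(x - 3)) + 7/(33*(x - 4)) - 5/(102*(x - 10))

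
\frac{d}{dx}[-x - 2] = -1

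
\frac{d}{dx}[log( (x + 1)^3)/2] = 3/(2*x + 2)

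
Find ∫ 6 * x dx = 3*x^2 + C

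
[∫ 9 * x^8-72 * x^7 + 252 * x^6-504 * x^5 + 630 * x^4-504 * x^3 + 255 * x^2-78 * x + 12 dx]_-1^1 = 520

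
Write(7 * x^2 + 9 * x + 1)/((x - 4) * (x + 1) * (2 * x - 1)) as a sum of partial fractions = -29/(21*(2*x - 1)) - 1/(15*(x + 1)) + 149/(35*(x - 4))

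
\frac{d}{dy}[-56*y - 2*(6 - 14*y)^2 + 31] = 280 - 784*y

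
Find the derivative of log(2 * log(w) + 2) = 1/(w*log(w) + w)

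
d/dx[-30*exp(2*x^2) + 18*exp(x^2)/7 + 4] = -120*x*exp(2*x^2) + 36*x*exp(x^2)/7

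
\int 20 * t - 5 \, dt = 10*t^2 - 5*t + C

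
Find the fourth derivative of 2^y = 2^y*log(2)^4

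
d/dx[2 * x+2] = 2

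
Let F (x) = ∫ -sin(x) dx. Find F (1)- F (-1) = 0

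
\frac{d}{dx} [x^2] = 2*x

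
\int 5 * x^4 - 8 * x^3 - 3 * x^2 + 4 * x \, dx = x^5 - 2*x^4 - x^3 + 2*x^2 + C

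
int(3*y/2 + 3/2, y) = 3*y^2/4 + 3*y/2 + C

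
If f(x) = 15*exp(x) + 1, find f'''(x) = 15*exp(x)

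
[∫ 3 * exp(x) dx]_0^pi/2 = -3 + 3*exp(pi/2)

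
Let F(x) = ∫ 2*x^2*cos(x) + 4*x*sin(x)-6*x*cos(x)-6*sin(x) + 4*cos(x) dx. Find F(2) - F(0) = 0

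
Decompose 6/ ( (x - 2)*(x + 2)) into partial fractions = -3/(2*(x + 2)) + 3/(2*(x - 2))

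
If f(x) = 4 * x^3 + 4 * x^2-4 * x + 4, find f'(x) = 12*x^2 + 8*x - 4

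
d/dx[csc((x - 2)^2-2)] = 4*(2 - x)*cos(x^2 - 4*x + 2)/(1 - cos(2*(x^2 - 4*x + 2)))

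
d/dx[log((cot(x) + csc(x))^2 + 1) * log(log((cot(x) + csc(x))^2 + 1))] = -log(log((cos(x) + 1)/sin(x)^2) + log(2))/tan(x) - log(log((cos(x) + 1)/sin(x)^2) + log(2))/sin(x) - 1/tan(x) - 1/sin(x)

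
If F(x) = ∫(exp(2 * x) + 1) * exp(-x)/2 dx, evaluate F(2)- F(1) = -E/2 - exp(-2)/2 + exp(-1)/2 + exp(2)/2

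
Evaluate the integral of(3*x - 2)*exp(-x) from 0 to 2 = 1 - 7*exp(-2)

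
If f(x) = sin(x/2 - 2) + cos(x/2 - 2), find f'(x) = sqrt(2)*cos(x/2 - 2 + pi/4)/2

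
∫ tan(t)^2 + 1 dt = tan(t) + C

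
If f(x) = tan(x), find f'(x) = cos(x)^(-2)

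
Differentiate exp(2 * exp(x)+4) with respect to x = 2*exp(x + 2*exp(x) + 4)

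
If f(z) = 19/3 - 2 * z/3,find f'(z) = -2/3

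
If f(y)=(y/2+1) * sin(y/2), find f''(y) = -y*sin(y/2)/8 - sin(y/2)/4 + cos(y/2)/2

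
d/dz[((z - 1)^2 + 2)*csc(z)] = (-z^2*cos(z)/sin(z) + 2*z + 2*z*cos(z)/sin(z) - 2 - 3*cos(z)/sin(z))/sin(z)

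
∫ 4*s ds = 2*s^2 + C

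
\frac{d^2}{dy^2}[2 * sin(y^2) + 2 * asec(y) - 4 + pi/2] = 2*(-4*y^7*sin(y^2) + 8*y^5*sin(y^2) + 2*y^5*cos(y^2) - 4*sqrt(2)*y^3*sin(y^2 + pi/4) - 2*y^2*sqrt(1 - 1/y^2) + 2*y*cos(y^2) + sqrt(1 - 1/y^2))/(y^5 - 2*y^3 + y)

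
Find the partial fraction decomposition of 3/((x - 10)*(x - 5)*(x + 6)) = 3/(176*(x + 6)) - 3/(55*(x - 5)) + 3/(80*(x - 10))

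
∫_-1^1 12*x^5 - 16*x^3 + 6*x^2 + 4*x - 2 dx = 0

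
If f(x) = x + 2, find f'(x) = 1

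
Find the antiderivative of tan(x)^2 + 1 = tan(x) + C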